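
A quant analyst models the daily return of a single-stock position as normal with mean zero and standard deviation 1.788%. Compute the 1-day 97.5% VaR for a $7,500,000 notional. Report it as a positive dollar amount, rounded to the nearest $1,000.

At 97.5% one-sided, z = 1.960.
VaR = z·σ = 1.960 × 1.788% = 3.504%.
On $7,500,000: 0.03504 × $7,500,000 = $262,800.

$263,000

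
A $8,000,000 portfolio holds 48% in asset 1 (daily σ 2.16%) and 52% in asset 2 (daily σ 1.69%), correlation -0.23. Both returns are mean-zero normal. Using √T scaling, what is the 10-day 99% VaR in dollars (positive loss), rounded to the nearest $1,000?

$703,000

σ_p = √(0.48²·2.16² + 0.52²·1.69² + 2·-0.23·0.48·0.52·2.16·1.69) = 1.195%.
σ_{10d} = 1.195% × √10 = 3.779%.
z(99%) = 2.326.
VaR = 2.326 × 3.779% = 8.790%; on $8,000,000 that is $703,200.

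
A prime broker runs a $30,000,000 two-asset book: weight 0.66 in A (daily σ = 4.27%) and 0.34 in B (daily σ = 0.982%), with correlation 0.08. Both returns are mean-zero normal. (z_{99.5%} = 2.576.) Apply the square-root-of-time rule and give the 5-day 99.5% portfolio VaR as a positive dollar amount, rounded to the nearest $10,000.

σ_p = √(0.66²·4.27² + 0.34²·0.982² + 2·0.08·0.66·0.34·4.27·0.982) = 2.864%.
σ_{5d} = 2.864% × √5 = 6.404%.
VaR = 2.576 × 6.404% = 16.497%; on $30,000,000 that is $4,949,100.

$4,950,000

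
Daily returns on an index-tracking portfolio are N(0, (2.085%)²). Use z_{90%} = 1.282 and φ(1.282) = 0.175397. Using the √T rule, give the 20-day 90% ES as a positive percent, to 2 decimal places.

σ_{20d} = 2.085% × √20 = 9.324%.
ES multiplier = φ(z)/(1−α) = 0.175397/0.1 = 1.754.
ES = 9.324% × 1.754 = 16.354%.

16.35%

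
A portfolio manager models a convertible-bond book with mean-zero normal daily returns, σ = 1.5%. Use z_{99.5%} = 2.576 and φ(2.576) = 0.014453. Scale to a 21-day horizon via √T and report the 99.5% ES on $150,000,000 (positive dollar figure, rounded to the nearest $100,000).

σ_{21d} = 1.5% × √21 = 6.874%.
ES multiplier = φ(z)/(1−α) = 0.014453/0.005 = 2.891.
ES = 6.874% × 2.891 = 19.873%; on $150,000,000: $29,809,500.

$29,800,000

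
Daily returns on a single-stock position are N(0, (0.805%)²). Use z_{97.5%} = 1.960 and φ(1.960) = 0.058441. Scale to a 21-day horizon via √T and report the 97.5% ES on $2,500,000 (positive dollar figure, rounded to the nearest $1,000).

σ_{21d} = 0.805% × √21 = 3.689%.
ES multiplier = φ(z)/(1−α) = 0.058441/0.025 = 2.338.
ES = 3.689% × 2.338 = 8.625%; on $2,500,000: $215,625.

$216,000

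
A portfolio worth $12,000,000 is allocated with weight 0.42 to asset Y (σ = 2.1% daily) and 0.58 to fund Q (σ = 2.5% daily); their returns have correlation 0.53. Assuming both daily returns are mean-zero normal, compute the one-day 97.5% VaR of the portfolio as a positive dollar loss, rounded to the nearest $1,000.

σ_p² = 0.42²·2.1² + 0.58²·2.5² + 2·0.53·0.42·0.58·2.1·2.5 = 4.2361 (%²).
σ_p = √4.2361 = 2.058%.
At 97.5%, z = 1.960.
VaR = 1.960 × 2.058% = 4.034%; on $12,000,000 that is $484,080.

$484,000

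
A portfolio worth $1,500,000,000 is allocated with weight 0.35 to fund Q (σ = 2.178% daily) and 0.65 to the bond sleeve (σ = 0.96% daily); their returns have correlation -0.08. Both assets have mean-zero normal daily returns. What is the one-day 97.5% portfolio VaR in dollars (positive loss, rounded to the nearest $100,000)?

σ_p² = 0.35²·2.178² + 0.65²·0.96² + 2·-0.08·0.35·0.65·2.178·0.96 = 0.8944 (%²).
σ_p = √0.8944 = 0.946%.
At 97.5%, z = 1.960.
VaR = 1.960 × 0.946% = 1.854%; on $1,500,000,000 that is $27,810,000.

$27,800,000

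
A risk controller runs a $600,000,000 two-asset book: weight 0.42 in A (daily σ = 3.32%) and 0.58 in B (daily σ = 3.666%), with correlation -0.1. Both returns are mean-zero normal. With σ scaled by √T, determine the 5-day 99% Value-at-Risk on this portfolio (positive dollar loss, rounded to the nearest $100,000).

$75,600,000

σ_p = √(0.42²·3.32² + 0.58²·3.666² + 2·-0.1·0.42·0.58·3.32·3.666) = 2.423%.
σ_{5d} = 2.423% × √5 = 5.418%.
z(99%) = 2.326.
VaR = 2.326 × 5.418% = 12.602%; on $600,000,000 that is $75,612,000.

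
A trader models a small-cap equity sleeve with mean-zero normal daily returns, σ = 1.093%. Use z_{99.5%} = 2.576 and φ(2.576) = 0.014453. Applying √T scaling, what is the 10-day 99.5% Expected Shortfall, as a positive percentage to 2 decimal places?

σ_{10d} = 1.093% × √10 = 3.456%.
ES multiplier = φ(z)/(1−α) = 0.014453/0.005 = 2.891.
ES = 3.456% × 2.891 = 9.991%.

9.99%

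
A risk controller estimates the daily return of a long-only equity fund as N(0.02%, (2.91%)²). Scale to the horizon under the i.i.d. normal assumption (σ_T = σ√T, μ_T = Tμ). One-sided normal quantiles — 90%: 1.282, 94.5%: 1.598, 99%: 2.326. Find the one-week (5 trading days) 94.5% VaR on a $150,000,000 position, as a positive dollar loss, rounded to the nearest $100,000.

$15,400,000

σ_{5d} = 2.91% × √5 = 6.507%; μ_{5d} = 5 × 0.02% = 0.100%.
VaR = −(0.100%) + 1.598 × 6.507% = 10.298%.
On $150,000,000: 0.10298 × $150,000,000 = $15,447,000.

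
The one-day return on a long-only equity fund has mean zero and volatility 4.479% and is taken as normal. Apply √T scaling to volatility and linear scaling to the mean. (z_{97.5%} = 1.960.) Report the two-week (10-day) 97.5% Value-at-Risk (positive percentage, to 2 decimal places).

27.76%

σ_{10d} = 4.479% × √10 = 14.164%.
VaR = 1.960 × 14.164% = 27.761%.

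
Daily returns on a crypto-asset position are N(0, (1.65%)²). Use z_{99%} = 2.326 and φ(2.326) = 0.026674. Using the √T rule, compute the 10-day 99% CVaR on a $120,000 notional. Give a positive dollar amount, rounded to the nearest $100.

σ_{10d} = 1.65% × √10 = 5.218%.
ES multiplier = φ(z)/(1−α) = 0.026674/0.01 = 2.667.
ES = 5.218% × 2.667 = 13.916%; on $120,000: $16,699.

$16,700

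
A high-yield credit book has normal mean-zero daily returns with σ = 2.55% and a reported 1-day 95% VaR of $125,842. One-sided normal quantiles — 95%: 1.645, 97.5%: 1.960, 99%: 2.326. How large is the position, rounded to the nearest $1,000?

$3,000,000

VaR as a fraction of value: z·σ = 1.645 × 2.55% = 4.19475%.
Position = $125,842 / 0.0419475 = $2,999,988.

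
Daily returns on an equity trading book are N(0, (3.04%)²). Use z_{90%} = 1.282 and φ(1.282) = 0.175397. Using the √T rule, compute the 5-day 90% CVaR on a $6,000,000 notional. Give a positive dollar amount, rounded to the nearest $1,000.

$715,000

σ_{5d} = 3.04% × √5 = 6.798%.
ES multiplier = φ(z)/(1−α) = 0.175397/0.1 = 1.754.
ES = 6.798% × 1.754 = 11.924%; on $6,000,000: $715,440.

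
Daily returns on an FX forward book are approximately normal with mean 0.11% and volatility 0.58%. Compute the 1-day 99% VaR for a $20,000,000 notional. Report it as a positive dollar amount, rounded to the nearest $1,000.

At 99% one-sided, z = 2.326.
VaR = −μ + z·σ = −(0.11%) + 2.326 × 0.58% = 1.239%.
On $20,000,000: 0.01239 × $20,000,000 = $247,800.

$248,000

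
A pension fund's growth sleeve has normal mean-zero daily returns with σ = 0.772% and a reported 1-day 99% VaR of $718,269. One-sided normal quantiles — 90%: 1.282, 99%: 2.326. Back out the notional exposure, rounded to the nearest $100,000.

$40,000,000

VaR as a fraction of value: z·σ = 2.326 × 0.772% = 1.79567%.
Position = $718,269 / 0.0179567 = $40,000,011.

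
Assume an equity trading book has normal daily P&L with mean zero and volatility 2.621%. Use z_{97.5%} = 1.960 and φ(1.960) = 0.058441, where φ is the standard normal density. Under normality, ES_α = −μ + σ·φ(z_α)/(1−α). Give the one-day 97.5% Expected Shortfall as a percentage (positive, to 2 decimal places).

6.13%

Tail multiplier: φ(z)/(1−α) = 0.058441 / 0.025 = 2.338.
ES = 2.621% × 2.338 = 6.128%.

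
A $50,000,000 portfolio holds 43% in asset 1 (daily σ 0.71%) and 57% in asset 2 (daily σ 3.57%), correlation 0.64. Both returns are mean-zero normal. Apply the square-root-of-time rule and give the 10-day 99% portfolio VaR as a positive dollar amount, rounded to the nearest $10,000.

$8,250,000

σ_p = √(0.43²·0.71² + 0.57²·3.57² + 2·0.64·0.43·0.57·0.71·3.57) = 2.243%.
σ_{10d} = 2.243% × √10 = 7.093%.
z(99%) = 2.326.
VaR = 2.326 × 7.093% = 16.498%; on $50,000,000 that is $8,249,000.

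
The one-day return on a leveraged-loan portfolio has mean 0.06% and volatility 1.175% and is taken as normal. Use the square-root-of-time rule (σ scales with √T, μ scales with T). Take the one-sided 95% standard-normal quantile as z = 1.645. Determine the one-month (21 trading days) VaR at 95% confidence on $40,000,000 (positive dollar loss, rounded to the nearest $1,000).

$3,039,000

σ_{21d} = 1.175% × √21 = 5.385%; μ_{21d} = 21 × 0.06% = 1.260%.
VaR = −(1.260%) + 1.645 × 5.385% = 7.598%.
On $40,000,000: 0.07598 × $40,000,000 = $3,039,200.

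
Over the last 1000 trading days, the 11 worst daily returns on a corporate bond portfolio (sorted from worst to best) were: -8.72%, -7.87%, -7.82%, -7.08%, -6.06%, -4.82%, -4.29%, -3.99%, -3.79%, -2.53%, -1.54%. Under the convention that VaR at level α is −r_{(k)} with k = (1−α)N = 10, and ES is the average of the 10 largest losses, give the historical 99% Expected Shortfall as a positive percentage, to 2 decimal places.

5.70%

The 10 worst returns sum to -56.97%.
ES = −(-56.97%) / 10 = 5.697% ≈ 5.70%.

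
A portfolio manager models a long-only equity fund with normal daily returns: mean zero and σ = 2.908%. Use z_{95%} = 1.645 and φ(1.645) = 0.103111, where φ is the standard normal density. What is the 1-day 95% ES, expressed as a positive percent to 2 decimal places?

Tail multiplier: φ(z)/(1−α) = 0.103111 / 0.05 = 2.062.
ES = 2.908% × 2.062 = 5.996%.

6.00%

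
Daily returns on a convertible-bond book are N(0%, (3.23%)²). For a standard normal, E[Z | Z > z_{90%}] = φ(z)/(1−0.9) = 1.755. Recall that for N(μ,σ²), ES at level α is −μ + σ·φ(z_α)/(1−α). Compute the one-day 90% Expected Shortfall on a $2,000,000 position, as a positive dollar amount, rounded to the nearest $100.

$113,400

ES = 3.23% × 1.755 = 5.669%.
On $2,000,000: 0.05669 × $2,000,000 = $113,380.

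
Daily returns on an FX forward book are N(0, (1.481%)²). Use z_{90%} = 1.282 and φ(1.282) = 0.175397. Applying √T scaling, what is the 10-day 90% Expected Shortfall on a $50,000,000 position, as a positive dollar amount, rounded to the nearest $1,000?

$4,107,000

σ_{10d} = 1.481% × √10 = 4.683%.
ES multiplier = φ(z)/(1−α) = 0.175397/0.1 = 1.754.
ES = 4.683% × 1.754 = 8.214%; on $50,000,000: $4,107,000.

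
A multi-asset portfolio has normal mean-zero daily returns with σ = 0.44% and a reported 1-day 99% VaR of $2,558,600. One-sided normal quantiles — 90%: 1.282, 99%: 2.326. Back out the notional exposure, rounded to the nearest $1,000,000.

VaR as a fraction of value: z·σ = 2.326 × 0.44% = 1.02344%.
Position = $2,558,600 / 0.0102344 = $250,000,000.

$250,000,000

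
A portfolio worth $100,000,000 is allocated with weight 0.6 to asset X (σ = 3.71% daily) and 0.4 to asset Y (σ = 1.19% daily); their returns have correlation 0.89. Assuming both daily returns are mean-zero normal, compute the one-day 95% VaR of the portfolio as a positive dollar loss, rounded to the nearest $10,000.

$4,370,000

σ_p² = 0.6²·3.71² + 0.4²·1.19² + 2·0.89·0.6·0.4·3.71·1.19 = 7.0677 (%²).
σ_p = √7.0677 = 2.659%.
At 95%, z = 1.645.
VaR = 1.645 × 2.659% = 4.374%; on $100,000,000 that is $4,374,000.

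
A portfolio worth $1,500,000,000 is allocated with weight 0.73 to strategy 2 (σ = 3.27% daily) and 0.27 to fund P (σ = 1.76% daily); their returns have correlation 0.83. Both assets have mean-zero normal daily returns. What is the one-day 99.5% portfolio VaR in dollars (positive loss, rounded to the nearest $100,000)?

$108,000,000

σ_p² = 0.73²·3.27² + 0.27²·1.76² + 2·0.83·0.73·0.27·3.27·1.76 = 7.8071 (%²).
σ_p = √7.8071 = 2.794%.
At 99.5%, z = 2.576.
VaR = 2.576 × 2.794% = 7.197%; on $1,500,000,000 that is $107,955,000.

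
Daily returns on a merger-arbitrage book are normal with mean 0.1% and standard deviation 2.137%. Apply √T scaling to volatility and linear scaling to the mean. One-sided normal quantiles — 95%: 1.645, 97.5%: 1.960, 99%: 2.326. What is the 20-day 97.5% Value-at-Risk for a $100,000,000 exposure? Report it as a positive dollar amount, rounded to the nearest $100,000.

$16,700,000

σ_{20d} = 2.137% × √20 = 9.557%; μ_{20d} = 20 × 0.1% = 2.000%.
VaR = −(2.000%) + 1.960 × 9.557% = 16.732%.
On $100,000,000: 0.16732 × $100,000,000 = $16,732,000.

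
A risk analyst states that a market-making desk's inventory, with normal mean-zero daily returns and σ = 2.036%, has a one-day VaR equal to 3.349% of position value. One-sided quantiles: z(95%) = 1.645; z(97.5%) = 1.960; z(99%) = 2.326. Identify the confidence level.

95%

Implied z = VaR/σ = 3.349 / 2.036 = 1.645.
This matches z(95%) = 1.645.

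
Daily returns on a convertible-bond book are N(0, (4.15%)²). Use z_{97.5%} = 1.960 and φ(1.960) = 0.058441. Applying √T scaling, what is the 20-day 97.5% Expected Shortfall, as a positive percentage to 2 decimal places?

σ_{20d} = 4.15% × √20 = 18.559%.
ES multiplier = φ(z)/(1−α) = 0.058441/0.025 = 2.338.
ES = 18.559% × 2.338 = 43.391%.

43.39%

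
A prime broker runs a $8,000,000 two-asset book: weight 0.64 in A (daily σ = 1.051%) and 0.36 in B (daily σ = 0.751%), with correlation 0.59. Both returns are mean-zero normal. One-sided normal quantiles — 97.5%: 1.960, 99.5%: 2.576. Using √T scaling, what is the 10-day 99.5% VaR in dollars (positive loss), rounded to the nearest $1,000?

σ_p = √(0.64²·1.051² + 0.36²·0.751² + 2·0.59·0.64·0.36·1.051·0.751) = 0.860%.
σ_{10d} = 0.860% × √10 = 2.720%.
VaR = 2.576 × 2.720% = 7.007%; on $8,000,000 that is $560,560.

$561,000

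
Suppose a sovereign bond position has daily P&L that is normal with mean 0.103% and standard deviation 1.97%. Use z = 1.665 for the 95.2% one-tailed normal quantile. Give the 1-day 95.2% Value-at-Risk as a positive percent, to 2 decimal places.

VaR = −μ + z·σ = −(0.103%) + 1.665 × 1.97% = 3.177%.

3.18%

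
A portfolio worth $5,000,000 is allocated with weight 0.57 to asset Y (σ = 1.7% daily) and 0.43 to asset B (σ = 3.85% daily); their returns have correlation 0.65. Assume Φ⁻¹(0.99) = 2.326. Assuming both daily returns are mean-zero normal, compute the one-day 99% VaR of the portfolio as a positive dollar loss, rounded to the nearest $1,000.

$279,000

σ_p² = 0.57²·1.7² + 0.43²·3.85² + 2·0.65·0.57·0.43·1.7·3.85 = 5.7651 (%²).
σ_p = √5.7651 = 2.401%.
VaR = 2.326 × 2.401% = 5.585%; on $5,000,000 that is $279,250.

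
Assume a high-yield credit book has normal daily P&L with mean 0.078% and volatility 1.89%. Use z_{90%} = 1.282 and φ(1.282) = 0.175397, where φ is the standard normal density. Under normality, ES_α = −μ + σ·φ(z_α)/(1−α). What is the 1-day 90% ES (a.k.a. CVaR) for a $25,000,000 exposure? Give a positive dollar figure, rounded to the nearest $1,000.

Tail multiplier: φ(z)/(1−α) = 0.175397 / 0.1 = 1.754.
ES = −(0.078%) + 1.89% × 1.754 = 3.237%.
On $25,000,000: 0.03237 × $25,000,000 = $809,250.

$809,000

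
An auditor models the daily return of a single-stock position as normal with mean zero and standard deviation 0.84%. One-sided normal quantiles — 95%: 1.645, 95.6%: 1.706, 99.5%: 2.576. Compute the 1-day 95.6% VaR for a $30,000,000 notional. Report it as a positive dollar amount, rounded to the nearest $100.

$429,900

VaR = z·σ = 1.706 × 0.84% = 1.433%.
On $30,000,000: 0.01433 × $30,000,000 = $429,900.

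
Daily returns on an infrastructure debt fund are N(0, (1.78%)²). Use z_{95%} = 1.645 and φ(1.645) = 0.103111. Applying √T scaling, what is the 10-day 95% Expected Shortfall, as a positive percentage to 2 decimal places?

σ_{10d} = 1.78% × √10 = 5.629%.
ES multiplier = φ(z)/(1−α) = 0.103111/0.05 = 2.062.
ES = 5.629% × 2.062 = 11.607%.

11.61%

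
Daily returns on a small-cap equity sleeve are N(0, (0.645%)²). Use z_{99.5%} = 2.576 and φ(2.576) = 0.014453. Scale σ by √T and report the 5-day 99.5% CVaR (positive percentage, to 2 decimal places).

4.17%

σ_{5d} = 0.645% × √5 = 1.442%.
ES multiplier = φ(z)/(1−α) = 0.014453/0.005 = 2.891.
ES = 1.442% × 2.891 = 4.169%.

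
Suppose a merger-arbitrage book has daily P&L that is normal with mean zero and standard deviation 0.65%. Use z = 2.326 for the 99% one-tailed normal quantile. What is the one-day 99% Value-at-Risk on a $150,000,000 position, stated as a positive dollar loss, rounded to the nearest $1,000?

$2,268,000

VaR = z·σ = 2.326 × 0.65% = 1.512%.
On $150,000,000: 0.01512 × $150,000,000 = $2,268,000.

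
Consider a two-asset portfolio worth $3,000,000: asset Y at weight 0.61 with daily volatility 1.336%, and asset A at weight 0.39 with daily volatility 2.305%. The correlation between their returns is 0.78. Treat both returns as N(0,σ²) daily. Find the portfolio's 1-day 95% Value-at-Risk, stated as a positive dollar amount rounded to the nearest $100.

$79,800

σ_p² = 0.61²·1.336² + 0.39²·2.305² + 2·0.78·0.61·0.39·1.336·2.305 = 2.6151 (%²).
σ_p = √2.6151 = 1.617%.
At 95%, z = 1.645.
VaR = 1.645 × 1.617% = 2.660%; on $3,000,000 that is $79,800.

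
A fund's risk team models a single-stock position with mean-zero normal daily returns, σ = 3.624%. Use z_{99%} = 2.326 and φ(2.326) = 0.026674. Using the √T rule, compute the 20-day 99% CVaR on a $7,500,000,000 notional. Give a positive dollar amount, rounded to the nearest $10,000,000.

$3,240,000,000

σ_{20d} = 3.624% × √20 = 16.207%.
ES multiplier = φ(z)/(1−α) = 0.026674/0.01 = 2.667.
ES = 16.207% × 2.667 = 43.224%; on $7,500,000,000: $3,241,800,000.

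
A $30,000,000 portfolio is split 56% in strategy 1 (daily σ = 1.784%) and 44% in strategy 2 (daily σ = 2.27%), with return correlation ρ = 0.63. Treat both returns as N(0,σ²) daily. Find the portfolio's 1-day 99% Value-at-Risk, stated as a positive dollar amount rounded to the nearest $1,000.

σ_p² = 0.56²·1.784² + 0.44²·2.27² + 2·0.63·0.56·0.44·1.784·2.27 = 3.2530 (%²).
σ_p = √3.2530 = 1.804%.
At 99%, z = 2.326.
VaR = 2.326 × 1.804% = 4.196%; on $30,000,000 that is $1,258,800.

$1,259,000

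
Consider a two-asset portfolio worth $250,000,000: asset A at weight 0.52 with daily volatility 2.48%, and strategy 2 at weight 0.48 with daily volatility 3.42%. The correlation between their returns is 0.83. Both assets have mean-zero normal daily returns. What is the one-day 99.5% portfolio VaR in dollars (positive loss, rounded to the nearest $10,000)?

$18,070,000

σ_p² = 0.52²·2.48² + 0.48²·3.42² + 2·0.83·0.52·0.48·2.48·3.42 = 7.8722 (%²).
σ_p = √7.8722 = 2.806%.
At 99.5%, z = 2.576.
VaR = 2.576 × 2.806% = 7.228%; on $250,000,000 that is $18,070,000.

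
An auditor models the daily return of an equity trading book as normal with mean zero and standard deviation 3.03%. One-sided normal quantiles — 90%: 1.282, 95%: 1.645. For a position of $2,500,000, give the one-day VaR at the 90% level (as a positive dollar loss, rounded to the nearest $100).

$97,100

VaR = z·σ = 1.282 × 3.03% = 3.884%.
On $2,500,000: 0.03884 × $2,500,000 = $97,100.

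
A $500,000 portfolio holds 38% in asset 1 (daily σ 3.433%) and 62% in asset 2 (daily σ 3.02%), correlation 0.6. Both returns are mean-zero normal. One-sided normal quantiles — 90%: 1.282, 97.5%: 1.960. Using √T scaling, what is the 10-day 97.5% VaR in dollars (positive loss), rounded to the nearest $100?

σ_p = √(0.38²·3.433² + 0.62²·3.02² + 2·0.6·0.38·0.62·3.433·3.02) = 2.853%.
σ_{10d} = 2.853% × √10 = 9.022%.
VaR = 1.960 × 9.022% = 17.683%; on $500,000 that is $88,415.

$88,400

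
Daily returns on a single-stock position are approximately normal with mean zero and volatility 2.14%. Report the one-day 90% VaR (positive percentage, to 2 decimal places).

At 90% one-sided, z = 1.282.
VaR = z·σ = 1.282 × 2.14% = 2.743%.

2.74%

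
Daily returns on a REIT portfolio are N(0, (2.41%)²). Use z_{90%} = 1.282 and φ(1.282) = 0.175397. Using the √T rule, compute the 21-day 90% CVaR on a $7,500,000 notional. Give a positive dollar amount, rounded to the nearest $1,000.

σ_{21d} = 2.41% × √21 = 11.044%.
ES multiplier = φ(z)/(1−α) = 0.175397/0.1 = 1.754.
ES = 11.044% × 1.754 = 19.371%; on $7,500,000: $1,452,825.

$1,453,000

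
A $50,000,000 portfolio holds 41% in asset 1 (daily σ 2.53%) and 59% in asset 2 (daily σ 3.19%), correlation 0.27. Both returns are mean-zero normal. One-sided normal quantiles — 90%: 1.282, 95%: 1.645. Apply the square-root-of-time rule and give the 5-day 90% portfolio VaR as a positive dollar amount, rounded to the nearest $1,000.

σ_p = √(0.41²·2.53² + 0.59²·3.19² + 2·0.27·0.41·0.59·2.53·3.19) = 2.382%.
σ_{5d} = 2.382% × √5 = 5.326%.
VaR = 1.282 × 5.326% = 6.828%; on $50,000,000 that is $3,414,000.

$3,414,000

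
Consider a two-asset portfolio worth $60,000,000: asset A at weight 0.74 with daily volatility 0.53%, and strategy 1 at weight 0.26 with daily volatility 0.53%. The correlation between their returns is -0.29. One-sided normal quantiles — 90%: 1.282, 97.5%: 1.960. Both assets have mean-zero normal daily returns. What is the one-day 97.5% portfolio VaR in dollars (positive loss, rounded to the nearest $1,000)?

$442,000

σ_p² = 0.74²·0.53² + 0.26²·0.53² + 2·-0.29·0.74·0.26·0.53·0.53 = 0.1415 (%²).
σ_p = √0.1415 = 0.376%.
VaR = 1.960 × 0.376% = 0.737%; on $60,000,000 that is $442,200.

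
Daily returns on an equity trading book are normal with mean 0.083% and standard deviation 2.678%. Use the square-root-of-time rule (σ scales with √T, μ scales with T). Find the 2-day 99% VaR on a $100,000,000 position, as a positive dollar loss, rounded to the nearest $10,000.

$8,640,000

At 99%, z = 2.326.
σ_{2d} = 2.678% × √2 = 3.787%; μ_{2d} = 2 × 0.083% = 0.166%.
VaR = −(0.166%) + 2.326 × 3.787% = 8.643%.
On $100,000,000: 0.08643 × $100,000,000 = $8,643,000.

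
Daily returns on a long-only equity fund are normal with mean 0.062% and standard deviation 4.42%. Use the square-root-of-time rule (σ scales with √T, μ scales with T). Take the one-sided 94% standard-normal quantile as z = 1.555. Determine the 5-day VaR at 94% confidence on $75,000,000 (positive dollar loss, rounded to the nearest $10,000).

σ_{5d} = 4.42% × √5 = 9.883%; μ_{5d} = 5 × 0.062% = 0.310%.
VaR = −(0.310%) + 1.555 × 9.883% = 15.058%.
On $75,000,000: 0.15058 × $75,000,000 = $11,293,500.

$11,290,000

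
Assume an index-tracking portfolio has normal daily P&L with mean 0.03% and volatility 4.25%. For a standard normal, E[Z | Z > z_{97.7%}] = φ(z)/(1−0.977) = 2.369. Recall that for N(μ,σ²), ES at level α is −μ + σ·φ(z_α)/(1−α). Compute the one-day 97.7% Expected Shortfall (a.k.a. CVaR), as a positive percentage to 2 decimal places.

10.04%

ES = −(0.03%) + 4.25% × 2.369 = 10.038%.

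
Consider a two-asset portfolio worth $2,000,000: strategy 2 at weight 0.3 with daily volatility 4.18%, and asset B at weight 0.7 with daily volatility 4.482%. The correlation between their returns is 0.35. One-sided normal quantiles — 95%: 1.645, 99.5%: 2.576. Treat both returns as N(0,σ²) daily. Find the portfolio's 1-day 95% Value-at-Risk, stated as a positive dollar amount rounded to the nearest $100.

$123,800

σ_p² = 0.3²·4.18² + 0.7²·4.482² + 2·0.35·0.3·0.7·4.18·4.482 = 14.1698 (%²).
σ_p = √14.1698 = 3.764%.
VaR = 1.645 × 3.764% = 6.192%; on $2,000,000 that is $123,840.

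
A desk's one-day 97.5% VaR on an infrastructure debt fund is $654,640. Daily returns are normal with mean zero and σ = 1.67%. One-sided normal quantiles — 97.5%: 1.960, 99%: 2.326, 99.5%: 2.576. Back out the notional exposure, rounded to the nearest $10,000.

$20,000,000

VaR as a fraction of value: z·σ = 1.960 × 1.67% = 3.2732%.
Position = $654,640 / 0.032732 = $20,000,000.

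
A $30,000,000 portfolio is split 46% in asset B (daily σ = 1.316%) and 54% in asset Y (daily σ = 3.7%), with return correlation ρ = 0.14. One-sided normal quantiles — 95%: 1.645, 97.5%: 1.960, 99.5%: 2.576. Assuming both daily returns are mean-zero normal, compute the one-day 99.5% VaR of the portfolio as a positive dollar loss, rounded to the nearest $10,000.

σ_p² = 0.46²·1.316² + 0.54²·3.7² + 2·0.14·0.46·0.54·1.316·3.7 = 4.6971 (%²).
σ_p = √4.6971 = 2.167%.
VaR = 2.576 × 2.167% = 5.582%; on $30,000,000 that is $1,674,600.

$1,670,000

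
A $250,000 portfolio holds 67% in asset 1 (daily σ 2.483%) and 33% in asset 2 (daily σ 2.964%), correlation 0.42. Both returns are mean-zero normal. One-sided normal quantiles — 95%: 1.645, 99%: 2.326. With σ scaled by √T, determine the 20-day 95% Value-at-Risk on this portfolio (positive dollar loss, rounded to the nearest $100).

$41,500

σ_p = √(0.67²·2.483² + 0.33²·2.964² + 2·0.42·0.67·0.33·2.483·2.964) = 2.256%.
σ_{20d} = 2.256% × √20 = 10.089%.
VaR = 1.645 × 10.089% = 16.596%; on $250,000 that is $41,490.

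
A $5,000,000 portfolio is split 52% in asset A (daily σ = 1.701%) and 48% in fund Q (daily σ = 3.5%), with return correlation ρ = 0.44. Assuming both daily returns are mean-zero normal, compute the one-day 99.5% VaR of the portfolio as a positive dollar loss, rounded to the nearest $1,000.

$285,000

σ_p² = 0.52²·1.701² + 0.48²·3.5² + 2·0.44·0.52·0.48·1.701·3.5 = 4.9124 (%²).
σ_p = √4.9124 = 2.216%.
At 99.5%, z = 2.576.
VaR = 2.576 × 2.216% = 5.708%; on $5,000,000 that is $285,400.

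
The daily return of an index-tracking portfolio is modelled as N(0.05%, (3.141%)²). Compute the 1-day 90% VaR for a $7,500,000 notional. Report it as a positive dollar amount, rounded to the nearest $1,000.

At 90% one-sided, z = 1.282.
VaR = −μ + z·σ = −(0.05%) + 1.282 × 3.141% = 3.977%.
On $7,500,000: 0.03977 × $7,500,000 = $298,275.

$298,000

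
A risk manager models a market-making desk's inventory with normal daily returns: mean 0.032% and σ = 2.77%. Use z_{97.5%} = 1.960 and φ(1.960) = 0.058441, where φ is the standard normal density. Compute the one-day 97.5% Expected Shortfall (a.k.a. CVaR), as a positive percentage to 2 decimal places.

Tail multiplier: φ(z)/(1−α) = 0.058441 / 0.025 = 2.338.
ES = −(0.032%) + 2.77% × 2.338 = 6.444%.

6.44%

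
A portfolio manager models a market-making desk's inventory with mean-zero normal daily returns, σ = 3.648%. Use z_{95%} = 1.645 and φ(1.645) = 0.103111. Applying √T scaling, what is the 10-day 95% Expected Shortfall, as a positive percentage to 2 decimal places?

σ_{10d} = 3.648% × √10 = 11.536%.
ES multiplier = φ(z)/(1−α) = 0.103111/0.05 = 2.062.
ES = 11.536% × 2.062 = 23.787%.

23.79%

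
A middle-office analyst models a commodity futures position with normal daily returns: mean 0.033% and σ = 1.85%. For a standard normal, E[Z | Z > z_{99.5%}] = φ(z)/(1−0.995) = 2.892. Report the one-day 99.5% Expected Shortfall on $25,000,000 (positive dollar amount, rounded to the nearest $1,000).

ES = −(0.033%) + 1.85% × 2.892 = 5.317%.
On $25,000,000: 0.05317 × $25,000,000 = $1,329,250.

$1,329,000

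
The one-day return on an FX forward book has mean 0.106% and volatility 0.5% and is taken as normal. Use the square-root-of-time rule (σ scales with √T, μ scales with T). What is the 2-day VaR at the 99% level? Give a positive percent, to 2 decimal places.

1.43%

At 99%, z = 2.326.
σ_{2d} = 0.5% × √2 = 0.707%; μ_{2d} = 2 × 0.106% = 0.212%.
VaR = −(0.212%) + 2.326 × 0.707% = 1.432%.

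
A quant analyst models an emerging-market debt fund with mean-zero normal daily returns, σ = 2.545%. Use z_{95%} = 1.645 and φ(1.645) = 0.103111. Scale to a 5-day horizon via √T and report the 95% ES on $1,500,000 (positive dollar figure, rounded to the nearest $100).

σ_{5d} = 2.545% × √5 = 5.691%.
ES multiplier = φ(z)/(1−α) = 0.103111/0.05 = 2.062.
ES = 5.691% × 2.062 = 11.735%; on $1,500,000: $176,025.

$176,000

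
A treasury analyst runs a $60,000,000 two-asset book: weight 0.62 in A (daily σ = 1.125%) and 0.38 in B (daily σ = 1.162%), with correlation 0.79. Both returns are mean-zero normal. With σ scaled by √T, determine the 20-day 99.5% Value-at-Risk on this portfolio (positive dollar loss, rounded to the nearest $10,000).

σ_p = √(0.62²·1.125² + 0.38²·1.162² + 2·0.79·0.62·0.38·1.125·1.162) = 1.081%.
σ_{20d} = 1.081% × √20 = 4.834%.
z(99.5%) = 2.576.
VaR = 2.576 × 4.834% = 12.452%; on $60,000,000 that is $7,471,200.

$7,470,000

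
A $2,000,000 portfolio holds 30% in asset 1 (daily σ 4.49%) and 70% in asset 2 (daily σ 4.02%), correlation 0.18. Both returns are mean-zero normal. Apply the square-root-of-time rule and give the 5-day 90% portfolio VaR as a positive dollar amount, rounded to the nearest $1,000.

$191,000

σ_p = √(0.3²·4.49² + 0.7²·4.02² + 2·0.18·0.3·0.7·4.49·4.02) = 3.331%.
σ_{5d} = 3.331% × √5 = 7.448%.
z(90%) = 1.282.
VaR = 1.282 × 7.448% = 9.548%; on $2,000,000 that is $190,960.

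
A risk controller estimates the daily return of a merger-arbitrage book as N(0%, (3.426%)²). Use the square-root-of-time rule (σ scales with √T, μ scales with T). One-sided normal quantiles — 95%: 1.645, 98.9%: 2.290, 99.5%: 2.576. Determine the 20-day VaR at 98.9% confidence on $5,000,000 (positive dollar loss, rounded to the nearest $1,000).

$1,754,000

σ_{20d} = 3.426% × √20 = 15.322%.
VaR = 2.290 × 15.322% = 35.087%.
On $5,000,000: 0.35087 × $5,000,000 = $1,754,350.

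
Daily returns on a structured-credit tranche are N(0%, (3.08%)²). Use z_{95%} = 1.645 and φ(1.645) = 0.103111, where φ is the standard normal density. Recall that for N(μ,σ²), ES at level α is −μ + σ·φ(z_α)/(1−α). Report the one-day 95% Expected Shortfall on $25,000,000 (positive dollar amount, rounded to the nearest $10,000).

$1,590,000

Tail multiplier: φ(z)/(1−α) = 0.103111 / 0.05 = 2.062.
ES = 3.08% × 2.062 = 6.351%.
On $25,000,000: 0.06351 × $25,000,000 = $1,587,750.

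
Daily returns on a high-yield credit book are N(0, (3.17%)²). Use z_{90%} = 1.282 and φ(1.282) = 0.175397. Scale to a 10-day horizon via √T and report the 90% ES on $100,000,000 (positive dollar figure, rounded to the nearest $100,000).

σ_{10d} = 3.17% × √10 = 10.024%.
ES multiplier = φ(z)/(1−α) = 0.175397/0.1 = 1.754.
ES = 10.024% × 1.754 = 17.582%; on $100,000,000: $17,582,000.

$17,600,000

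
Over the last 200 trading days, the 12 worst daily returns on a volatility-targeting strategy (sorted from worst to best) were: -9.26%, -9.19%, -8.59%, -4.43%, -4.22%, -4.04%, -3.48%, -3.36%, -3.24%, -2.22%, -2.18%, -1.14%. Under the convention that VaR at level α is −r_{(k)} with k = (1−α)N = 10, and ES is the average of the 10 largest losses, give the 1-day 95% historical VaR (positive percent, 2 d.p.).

k = 10; the 10th lowest return is -2.22%, so VaR = 2.22%.

2.22%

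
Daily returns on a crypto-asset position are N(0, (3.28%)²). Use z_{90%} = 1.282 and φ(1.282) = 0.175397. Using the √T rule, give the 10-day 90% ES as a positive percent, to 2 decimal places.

σ_{10d} = 3.28% × √10 = 10.372%.
ES multiplier = φ(z)/(1−α) = 0.175397/0.1 = 1.754.
ES = 10.372% × 1.754 = 18.192%.

18.19%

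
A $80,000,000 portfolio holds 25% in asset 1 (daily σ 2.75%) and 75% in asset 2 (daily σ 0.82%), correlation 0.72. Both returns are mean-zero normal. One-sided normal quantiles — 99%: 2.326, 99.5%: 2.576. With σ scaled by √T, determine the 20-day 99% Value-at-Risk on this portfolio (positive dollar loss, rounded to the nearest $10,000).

$10,050,000

σ_p = √(0.25²·2.75² + 0.75²·0.82² + 2·0.72·0.25·0.75·2.75·0.82) = 1.208%.
σ_{20d} = 1.208% × √20 = 5.402%.
VaR = 2.326 × 5.402% = 12.565%; on $80,000,000 that is $10,052,000.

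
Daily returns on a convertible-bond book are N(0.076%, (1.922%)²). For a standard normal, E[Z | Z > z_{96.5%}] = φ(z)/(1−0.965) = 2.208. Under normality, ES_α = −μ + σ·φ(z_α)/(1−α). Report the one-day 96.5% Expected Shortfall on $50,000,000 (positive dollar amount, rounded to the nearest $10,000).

ES = −(0.076%) + 1.922% × 2.208 = 4.168%.
On $50,000,000: 0.04168 × $50,000,000 = $2,084,000.

$2,080,000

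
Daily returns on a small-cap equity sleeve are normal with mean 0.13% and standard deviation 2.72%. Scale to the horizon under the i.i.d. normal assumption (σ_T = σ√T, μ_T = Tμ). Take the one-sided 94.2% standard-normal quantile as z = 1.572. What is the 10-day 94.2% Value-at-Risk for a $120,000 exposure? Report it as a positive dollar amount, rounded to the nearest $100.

$14,700

σ_{10d} = 2.72% × √10 = 8.601%; μ_{10d} = 10 × 0.13% = 1.300%.
VaR = −(1.300%) + 1.572 × 8.601% = 12.221%.
On $120,000: 0.12221 × $120,000 = $14,665.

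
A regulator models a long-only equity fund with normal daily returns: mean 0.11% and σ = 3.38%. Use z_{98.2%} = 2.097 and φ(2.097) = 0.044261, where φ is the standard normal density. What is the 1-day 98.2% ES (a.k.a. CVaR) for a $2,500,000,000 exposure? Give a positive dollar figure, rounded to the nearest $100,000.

Tail multiplier: φ(z)/(1−α) = 0.044261 / 0.018 = 2.459.
ES = −(0.11%) + 3.38% × 2.459 = 8.201%.
On $2,500,000,000: 0.08201 × $2,500,000,000 = $205,025,000.

$205,000,000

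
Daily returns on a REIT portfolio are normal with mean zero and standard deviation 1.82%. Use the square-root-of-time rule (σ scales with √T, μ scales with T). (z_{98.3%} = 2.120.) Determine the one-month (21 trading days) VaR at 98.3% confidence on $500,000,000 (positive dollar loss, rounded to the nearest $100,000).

σ_{21d} = 1.82% × √21 = 8.340%.
VaR = 2.120 × 8.340% = 17.681%.
On $500,000,000: 0.17681 × $500,000,000 = $88,405,000.

$88,400,000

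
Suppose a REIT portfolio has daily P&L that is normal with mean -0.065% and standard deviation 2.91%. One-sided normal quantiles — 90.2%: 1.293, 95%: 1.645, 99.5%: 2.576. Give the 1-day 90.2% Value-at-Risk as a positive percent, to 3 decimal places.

3.828%

VaR = −μ + z·σ = −(-0.065%) + 1.293 × 2.91% = 3.828%.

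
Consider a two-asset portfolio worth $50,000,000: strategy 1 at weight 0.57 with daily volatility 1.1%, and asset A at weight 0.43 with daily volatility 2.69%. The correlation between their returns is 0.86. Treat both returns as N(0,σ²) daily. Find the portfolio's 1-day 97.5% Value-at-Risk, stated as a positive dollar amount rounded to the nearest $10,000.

σ_p² = 0.57²·1.1² + 0.43²·2.69² + 2·0.86·0.57·0.43·1.1·2.69 = 2.9785 (%²).
σ_p = √2.9785 = 1.726%.
At 97.5%, z = 1.960.
VaR = 1.960 × 1.726% = 3.383%; on $50,000,000 that is $1,691,500.

$1,690,000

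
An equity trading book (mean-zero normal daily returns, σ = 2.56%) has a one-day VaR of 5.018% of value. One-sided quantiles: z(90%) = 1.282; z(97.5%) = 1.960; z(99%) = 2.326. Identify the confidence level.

Implied z = VaR/σ = 5.018 / 2.56 = 1.960.
This matches z(97.5%) = 1.960.

97.5%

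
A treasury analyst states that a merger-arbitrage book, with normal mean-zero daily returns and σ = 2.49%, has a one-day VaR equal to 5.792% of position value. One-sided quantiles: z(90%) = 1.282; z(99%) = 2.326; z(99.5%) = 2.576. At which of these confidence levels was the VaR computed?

Implied z = VaR/σ = 5.792 / 2.49 = 2.326.
This matches z(99%) = 2.326.

99%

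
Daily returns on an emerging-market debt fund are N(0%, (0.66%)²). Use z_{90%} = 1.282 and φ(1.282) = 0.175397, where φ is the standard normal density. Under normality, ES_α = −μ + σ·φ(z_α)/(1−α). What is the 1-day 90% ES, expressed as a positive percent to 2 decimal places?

Tail multiplier: φ(z)/(1−α) = 0.175397 / 0.1 = 1.754.
ES = 0.66% × 1.754 = 1.158%.

1.16%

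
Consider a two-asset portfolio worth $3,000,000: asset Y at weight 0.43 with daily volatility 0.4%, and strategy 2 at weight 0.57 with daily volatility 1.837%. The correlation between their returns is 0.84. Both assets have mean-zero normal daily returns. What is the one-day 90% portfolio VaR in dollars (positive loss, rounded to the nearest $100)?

σ_p² = 0.43²·0.4² + 0.57²·1.837² + 2·0.84·0.43·0.57·0.4·1.837 = 1.4285 (%²).
σ_p = √1.4285 = 1.195%.
At 90%, z = 1.282.
VaR = 1.282 × 1.195% = 1.532%; on $3,000,000 that is $45,960.

$46,000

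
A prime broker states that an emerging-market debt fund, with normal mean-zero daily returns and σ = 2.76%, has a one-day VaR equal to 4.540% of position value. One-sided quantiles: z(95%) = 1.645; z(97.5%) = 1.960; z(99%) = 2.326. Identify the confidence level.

95%

Implied z = VaR/σ = 4.540 / 2.76 = 1.645.
This matches z(95%) = 1.645.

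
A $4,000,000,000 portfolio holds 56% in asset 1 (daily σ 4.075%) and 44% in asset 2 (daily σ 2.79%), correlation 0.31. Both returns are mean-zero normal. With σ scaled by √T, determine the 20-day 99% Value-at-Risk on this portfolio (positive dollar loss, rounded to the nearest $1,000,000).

σ_p = √(0.56²·4.075² + 0.44²·2.79² + 2·0.31·0.56·0.44·4.075·2.79) = 2.907%.
σ_{20d} = 2.907% × √20 = 13.000%.
z(99%) = 2.326.
VaR = 2.326 × 13.000% = 30.238%; on $4,000,000,000 that is $1,209,520,000.

$1,210,000,000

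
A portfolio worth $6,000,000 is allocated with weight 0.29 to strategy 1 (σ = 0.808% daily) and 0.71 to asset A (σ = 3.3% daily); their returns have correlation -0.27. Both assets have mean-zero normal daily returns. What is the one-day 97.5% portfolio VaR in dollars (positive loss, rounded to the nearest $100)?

$269,400

σ_p² = 0.29²·0.808² + 0.71²·3.3² + 2·-0.27·0.29·0.71·0.808·3.3 = 5.2481 (%²).
σ_p = √5.2481 = 2.291%.
At 97.5%, z = 1.960.
VaR = 1.960 × 2.291% = 4.490%; on $6,000,000 that is $269,400.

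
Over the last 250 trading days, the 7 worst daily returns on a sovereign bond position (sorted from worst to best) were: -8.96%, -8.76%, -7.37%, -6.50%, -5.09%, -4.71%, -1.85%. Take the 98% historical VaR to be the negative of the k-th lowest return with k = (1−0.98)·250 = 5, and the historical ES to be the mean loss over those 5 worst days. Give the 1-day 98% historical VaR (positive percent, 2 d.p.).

5.09%

k = 5; the 5th lowest return is -5.09%, so VaR = 5.09%.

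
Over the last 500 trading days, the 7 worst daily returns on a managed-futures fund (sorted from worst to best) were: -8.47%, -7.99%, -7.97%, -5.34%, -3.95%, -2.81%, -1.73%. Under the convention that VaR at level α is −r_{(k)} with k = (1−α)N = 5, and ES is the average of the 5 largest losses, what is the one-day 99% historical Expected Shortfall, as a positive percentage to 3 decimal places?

6.744%

The 5 worst returns sum to -33.72%.
ES = −(-33.72%) / 5 = 6.744%.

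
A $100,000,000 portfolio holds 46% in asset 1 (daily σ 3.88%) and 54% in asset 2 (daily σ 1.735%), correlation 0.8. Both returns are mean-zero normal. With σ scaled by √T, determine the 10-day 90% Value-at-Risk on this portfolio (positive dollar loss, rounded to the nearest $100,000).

$10,500,000

σ_p = √(0.46²·3.88² + 0.54²·1.735² + 2·0.8·0.46·0.54·3.88·1.735) = 2.596%.
σ_{10d} = 2.596% × √10 = 8.209%.
z(90%) = 1.282.
VaR = 1.282 × 8.209% = 10.524%; on $100,000,000 that is $10,524,000.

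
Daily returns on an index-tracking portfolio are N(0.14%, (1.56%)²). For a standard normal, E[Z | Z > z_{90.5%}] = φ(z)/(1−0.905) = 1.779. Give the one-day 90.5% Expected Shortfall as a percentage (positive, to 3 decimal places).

2.635%

ES = −(0.14%) + 1.56% × 1.779 = 2.635%.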